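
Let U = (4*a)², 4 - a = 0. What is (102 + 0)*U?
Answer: 26112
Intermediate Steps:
a = 4 (a = 4 - 1*0 = 4 + 0 = 4)
U = 256 (U = (4*4)² = 16² = 256)
(102 + 0)*U = (102 + 0)*256 = 102*256 = 26112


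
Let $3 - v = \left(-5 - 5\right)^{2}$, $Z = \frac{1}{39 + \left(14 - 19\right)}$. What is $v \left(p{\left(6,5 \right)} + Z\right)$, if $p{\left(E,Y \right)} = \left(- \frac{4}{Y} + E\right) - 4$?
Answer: $- \frac{20273}{170} \approx -119.25$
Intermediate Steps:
$p{\left(E,Y \right)} = -4 + E - \frac{4}{Y}$ ($p{\left(E,Y \right)} = \left(E - \frac{4}{Y}\right) - 4 = -4 + E - \frac{4}{Y}$)
$Z = \frac{1}{34}$ ($Z = \frac{1}{39 - 5} = \frac{1}{34} \approx 0.029412$)
$v = -97$ ($v = 3 - \left(-5 - 5\right)^{2} = 3 - \left(-10\right)^{2} = 3 - 100 = -97$)
$v \left(p{\left(6,5 \right)} + Z\right) = - 97 \left(\left(-4 + 6 - \frac{4}{5}\right) + \frac{1}{34}\right) = - 97 \left(\frac{6}{5} + \frac{1}{34}\right) = \left(-97\right) \frac{209}{170} = - \frac{20273}{170}$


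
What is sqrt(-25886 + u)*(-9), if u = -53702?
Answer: -18*I*sqrt(19897) ≈ -2539.0*I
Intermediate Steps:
sqrt(-25886 + u)*(-9) = sqrt(-25886 - 53702)*(-9) = sqrt(-79588)*(-9) = (2*I*sqrt(19897))*(-9) = -18*I*sqrt(19897)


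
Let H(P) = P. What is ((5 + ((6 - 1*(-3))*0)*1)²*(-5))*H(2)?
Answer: -250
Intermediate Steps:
((5 + ((6 - 1*(-3))*0)*1)²*(-5))*H(2) = ((5 + ((6 - 1*(-3))*0)*1)²*(-5))*2 = ((5 + ((6 + 3)*0)*1)²*(-5))*2 = ((5 + (9*0)*1)²*(-5))*2 = ((5 + 0*1)²*(-5))*2 = ((5 + 0)²*(-5))*2 = (5²*(-5))*2 = (25*(-5))*2 = -125*2 = -250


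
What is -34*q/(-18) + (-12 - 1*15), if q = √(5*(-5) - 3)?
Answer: -27 + 34*I*√7/9 ≈ -27.0 + 9.9951*I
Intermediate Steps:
q = 2*I*√7 (q = √(-25 - 3) = √(-28) = 2*I*√7 ≈ 5.2915*I)
-34*q/(-18) + (-12 - 1*15) = -34*2*I*√7/(-18) + (-12 - 1*15) = -34*2*I*√7*(-1)/18 + (-12 - 15) = -(-34)*I*√7/9 - 27 = 34*I*√7/9 - 27 = -27 + 34*I*√7/9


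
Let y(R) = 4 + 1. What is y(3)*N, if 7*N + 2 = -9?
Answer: -55/7 ≈ -7.8571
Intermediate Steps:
y(R) = 5
N = -11/7 (N = -2/7 + (⅐)*(-9) = -2/7 - 9/7 = -11/7 ≈ -1.5714)
y(3)*N = 5*(-11/7) = -55/7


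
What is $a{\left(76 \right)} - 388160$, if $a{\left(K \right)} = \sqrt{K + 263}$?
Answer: $-388160 + \sqrt{339} \approx -3.8814 \cdot 10^{5}$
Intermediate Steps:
$a{\left(K \right)} = \sqrt{263 + K}$
$a{\left(76 \right)} - 388160 = \sqrt{263 + 76} - 388160 = \sqrt{339} - 388160 = -388160 + \sqrt{339}$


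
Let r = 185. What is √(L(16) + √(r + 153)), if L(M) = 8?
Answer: √(8 + 13*√2) ≈ 5.1366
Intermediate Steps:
√(L(16) + √(r + 153)) = √(8 + √(185 + 153)) = √(8 + √338) = √(8 + 13*√2)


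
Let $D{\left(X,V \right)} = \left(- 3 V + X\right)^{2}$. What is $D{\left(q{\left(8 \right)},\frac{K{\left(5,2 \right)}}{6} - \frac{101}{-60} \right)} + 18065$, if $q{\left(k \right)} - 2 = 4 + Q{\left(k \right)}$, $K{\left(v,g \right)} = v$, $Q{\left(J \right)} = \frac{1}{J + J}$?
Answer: $\frac{115630161}{6400} \approx 18067.0$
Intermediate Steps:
$Q{\left(J \right)} = \frac{1}{2 J}$
$q{\left(k \right)} = 6 + \frac{1}{2 k}$ ($q{\left(k \right)} = 2 + \left(4 + \frac{1}{2 k}\right) = 6 + \frac{1}{2 k}$)
$D{\left(X,V \right)} = \left(X - 3 V\right)^{2}$
$D{\left(q{\left(8 \right)},\frac{K{\left(5,2 \right)}}{6} - \frac{101}{-60} \right)} + 18065 = \left(- (6 + \frac{1}{2 \cdot 8}) + 3 \left(\frac{5}{6} - \frac{101}{-60}\right)\right)^{2} + 18065 = \left(- (6 + \frac{1}{2} \cdot \frac{1}{8}) + 3 \left(5 \cdot \frac{1}{6} - - \frac{101}{60}\right)\right)^{2} + 18065 = \left(- (6 + \frac{1}{16}) + 3 \left(\frac{5}{6} + \frac{101}{60}\right)\right)^{2} + 18065 = \left(\left(-1\right) \frac{97}{16} + 3 \cdot \frac{151}{60}\right)^{2} + 18065 = \left(- \frac{97}{16} + \frac{151}{20}\right)^{2} + 18065 = \left(\frac{119}{80}\right)^{2} + 18065 = \frac{14161}{6400} + 18065 = \frac{115630161}{6400}$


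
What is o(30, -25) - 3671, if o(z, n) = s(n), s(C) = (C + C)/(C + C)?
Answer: -3670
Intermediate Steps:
s(C) = 1 (s(C) = (2*C)/((2*C)) = (2*C)*(1/(2*C)) = 1)
o(z, n) = 1
o(30, -25) - 3671 = 1 - 3671 = -3670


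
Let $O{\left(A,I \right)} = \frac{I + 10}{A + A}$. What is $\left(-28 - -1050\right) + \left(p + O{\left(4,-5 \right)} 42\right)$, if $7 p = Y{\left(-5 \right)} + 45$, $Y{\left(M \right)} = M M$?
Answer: $\frac{4233}{4} \approx 1058.3$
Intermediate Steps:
$Y{\left(M \right)} = M^{2}$
$O{\left(A,I \right)} = \frac{10 + I}{2 A}$
$p = 10$ ($p = \frac{\left(-5\right)^{2} + 45}{7} = \frac{25 + 45}{7} = \frac{1}{7} \cdot 70 = 10$)
$\left(-28 - -1050\right) + \left(p + O{\left(4,-5 \right)} 42\right) = \left(-28 - -1050\right) + \left(10 + \frac{10 - 5}{2 \cdot 4} \cdot 42\right) = \left(-28 + 1050\right) + \left(10 + \frac{1}{2} \cdot \frac{1}{4} \cdot 5 \cdot 42\right) = 1022 + \left(10 + \frac{5}{8} \cdot 42\right) = 1022 + \left(10 + \frac{105}{4}\right) = 1022 + \frac{145}{4} = \frac{4233}{4}$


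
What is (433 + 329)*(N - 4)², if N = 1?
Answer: 6858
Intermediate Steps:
(433 + 329)*(N - 4)² = (433 + 329)*(1 - 4)² = 762*(-3)² = 762*9 = 6858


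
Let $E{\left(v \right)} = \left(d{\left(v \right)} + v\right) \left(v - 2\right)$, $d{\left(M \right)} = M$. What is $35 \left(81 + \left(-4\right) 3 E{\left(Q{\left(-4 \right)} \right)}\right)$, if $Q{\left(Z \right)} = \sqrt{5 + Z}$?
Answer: $3675$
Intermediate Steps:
$E{\left(v \right)} = 2 v \left(-2 + v\right)$ ($E{\left(v \right)} = \left(v + v\right) \left(v - 2\right) = 2 v \left(-2 + v\right)$)
$35 \left(81 + \left(-4\right) 3 E{\left(Q{\left(-4 \right)} \right)}\right) = 35 \left(81 + \left(-4\right) 3 \cdot 2 \sqrt{5 - 4} \left(-2 + \sqrt{5 - 4}\right)\right) = 35 \left(81 - 12 \cdot 2 \sqrt{1} \left(-2 + \sqrt{1}\right)\right) = 35 \left(81 - 12 \cdot 2 \cdot 1 \left(-2 + 1\right)\right) = 35 \left(81 - 12 \cdot 2 \cdot 1 \left(-1\right)\right) = 35 \left(81 - -24\right) = 35 \left(81 + 24\right) = 35 \cdot 105 = 3675$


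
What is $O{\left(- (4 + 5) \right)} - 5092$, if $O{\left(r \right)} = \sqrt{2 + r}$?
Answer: $-5092 + i \sqrt{7} \approx -5092.0 + 2.6458 i$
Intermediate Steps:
$O{\left(- (4 + 5) \right)} - 5092 = \sqrt{2 - \left(4 + 5\right)} - 5092 = \sqrt{2 - 9} - 5092 = \sqrt{-7} - 5092 = i \sqrt{7} - 5092 = -5092 + i \sqrt{7}$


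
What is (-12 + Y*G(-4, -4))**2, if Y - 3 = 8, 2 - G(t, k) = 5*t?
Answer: 52900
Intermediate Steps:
G(t, k) = 2 - 5*t
Y = 11 (Y = 3 + 8 = 11)
(-12 + Y*G(-4, -4))**2 = (-12 + 11*(2 - 5*(-4)))**2 = (-12 + 11*(2 + 20))**2 = (-12 + 11*22)**2 = (-12 + 242)**2 = 230**2 = 52900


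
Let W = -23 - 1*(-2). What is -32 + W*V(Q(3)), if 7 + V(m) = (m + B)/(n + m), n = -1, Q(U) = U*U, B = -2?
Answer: 773/8 ≈ 96.625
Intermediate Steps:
Q(U) = U**2
W = -21 (W = -23 + 2 = -21)
V(m) = -7 + (-2 + m)/(-1 + m) (V(m) = -7 + (m - 2)/(-1 + m) = -7 + (-2 + m)/(-1 + m))
-32 + W*V(Q(3)) = -32 - 21*(5 - 6*3**2)/(-1 + 3**2) = -32 - 21*(5 - 6*9)/(-1 + 9) = -32 - 21*(5 - 54)/8 = -32 - 21*(-49)/8 = -32 - 21*(-49/8) = -32 + 1029/8 = 773/8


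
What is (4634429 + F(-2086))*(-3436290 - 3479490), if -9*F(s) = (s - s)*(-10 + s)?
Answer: -32050691389620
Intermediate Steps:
F(s) = 0 (F(s) = -(s - s)*(-10 + s)/9 = -0*(-10 + s) = -1/9*0 = 0)
(4634429 + F(-2086))*(-3436290 - 3479490) = (4634429 + 0)*(-3436290 - 3479490) = 4634429*(-6915780) = -32050691389620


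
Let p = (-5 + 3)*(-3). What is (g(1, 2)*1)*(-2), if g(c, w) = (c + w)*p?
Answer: -36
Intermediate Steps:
p = 6 (p = -2*(-3) = 6)
g(c, w) = 6*c + 6*w (g(c, w) = (c + w)*6 = 6*c + 6*w)
(g(1, 2)*1)*(-2) = ((6*1 + 6*2)*1)*(-2) = ((6 + 12)*1)*(-2) = (18*1)*(-2) = 18*(-2) = -36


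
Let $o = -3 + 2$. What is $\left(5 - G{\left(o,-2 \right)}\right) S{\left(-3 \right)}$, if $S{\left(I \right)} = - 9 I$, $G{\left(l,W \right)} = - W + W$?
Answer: $135$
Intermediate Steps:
$o = -1$
$G{\left(l,W \right)} = 0$
$\left(5 - G{\left(o,-2 \right)}\right) S{\left(-3 \right)} = \left(5 - 0\right) \left(\left(-9\right) \left(-3\right)\right) = \left(5 + 0\right) 27 = 5 \cdot 27 = 135$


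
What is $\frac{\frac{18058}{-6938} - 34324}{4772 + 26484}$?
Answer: $- \frac{119078985}{108427064} \approx -1.0982$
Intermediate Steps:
$\frac{\frac{18058}{-6938} - 34324}{4772 + 26484} = \frac{18058 \left(- \frac{1}{6938}\right) - 34324}{31256} = \left(- \frac{9029}{3469} - 34324\right) \frac{1}{31256} = \left(- \frac{119078985}{3469}\right) \frac{1}{31256} = - \frac{119078985}{108427064}$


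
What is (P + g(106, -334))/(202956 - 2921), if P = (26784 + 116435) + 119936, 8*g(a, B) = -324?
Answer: 47839/36370 ≈ 1.3153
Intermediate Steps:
g(a, B) = -81/2 (g(a, B) = (1/8)*(-324) = -81/2)
P = 263155 (P = 143219 + 119936 = 263155)
(P + g(106, -334))/(202956 - 2921) = (263155 - 81/2)/(202956 - 2921) = (526229/2)/200035 = (526229/2)*(1/200035) = 47839/36370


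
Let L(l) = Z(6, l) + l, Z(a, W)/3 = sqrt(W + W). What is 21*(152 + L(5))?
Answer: 3297 + 63*sqrt(10) ≈ 3496.2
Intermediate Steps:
Z(a, W) = 3*sqrt(2)*sqrt(W) (Z(a, W) = 3*sqrt(W + W) = 3*sqrt(2*W) = 3*(sqrt(2)*sqrt(W)) = 3*sqrt(2)*sqrt(W))
L(l) = l + 3*sqrt(2)*sqrt(l) (L(l) = 3*sqrt(2)*sqrt(l) + l = l + 3*sqrt(2)*sqrt(l))
21*(152 + L(5)) = 21*(152 + (5 + 3*sqrt(2)*sqrt(5))) = 21*(152 + (5 + 3*sqrt(10))) = 21*(157 + 3*sqrt(10)) = 3297 + 63*sqrt(10)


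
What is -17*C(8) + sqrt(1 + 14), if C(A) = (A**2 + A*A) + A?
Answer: -2312 + sqrt(15) ≈ -2308.1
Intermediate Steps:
C(A) = A + 2*A**2 (C(A) = (A**2 + A**2) + A = 2*A**2 + A = A + 2*A**2)
-17*C(8) + sqrt(1 + 14) = -136*(1 + 2*8) + sqrt(1 + 14) = -136*(1 + 16) + sqrt(15) = -136*17 + sqrt(15) = -17*136 + sqrt(15) = -2312 + sqrt(15)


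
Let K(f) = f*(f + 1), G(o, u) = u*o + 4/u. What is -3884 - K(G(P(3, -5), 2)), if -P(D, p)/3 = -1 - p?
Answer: -4346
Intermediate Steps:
P(D, p) = 3 + 3*p (P(D, p) = -3*(-1 - p) = 3 + 3*p)
G(o, u) = 4/u + o*u (G(o, u) = o*u + 4/u = 4/u + o*u)
K(f) = f*(1 + f)
-3884 - K(G(P(3, -5), 2)) = -3884 - (4/2 + (3 + 3*(-5))*2)*(1 + (4/2 + (3 + 3*(-5))*2)) = -3884 - (4*(1/2) + (3 - 15)*2)*(1 + (4*(1/2) + (3 - 15)*2)) = -3884 - (2 - 12*2)*(1 + (2 - 12*2)) = -3884 - (2 - 24)*(1 + (2 - 24)) = -3884 - (-22)*(1 - 22) = -3884 - (-22)*(-21) = -3884 - 1*462 = -3884 - 462 = -4346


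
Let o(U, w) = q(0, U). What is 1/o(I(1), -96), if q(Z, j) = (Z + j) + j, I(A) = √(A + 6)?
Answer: √7/14 ≈ 0.18898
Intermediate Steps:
I(A) = √(6 + A)
q(Z, j) = Z + 2*j
o(U, w) = 2*U (o(U, w) = 0 + 2*U = 2*U)
1/o(I(1), -96) = 1/(2*√(6 + 1)) = 1/(2*√7) = √7/14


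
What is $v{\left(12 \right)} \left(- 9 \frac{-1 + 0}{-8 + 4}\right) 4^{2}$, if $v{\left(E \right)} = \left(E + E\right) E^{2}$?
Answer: $-124416$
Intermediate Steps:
$v{\left(E \right)} = 2 E^{3}$ ($v{\left(E \right)} = 2 E E^{2} = 2 E^{3}$)
$v{\left(12 \right)} \left(- 9 \frac{-1 + 0}{-8 + 4}\right) 4^{2} = 2 \cdot 12^{3} \left(- 9 \frac{-1 + 0}{-8 + 4}\right) 4^{2} = 2 \cdot 1728 \left(- 9 \left(- \frac{1}{-4}\right)\right) 16 = 3456 \left(- 9 \left(\left(-1\right) \left(- \frac{1}{4}\right)\right)\right) 16 = 3456 \left(\left(-9\right) \frac{1}{4}\right) 16 = 3456 \left(- \frac{9}{4}\right) 16 = \left(-7776\right) 16 = -124416$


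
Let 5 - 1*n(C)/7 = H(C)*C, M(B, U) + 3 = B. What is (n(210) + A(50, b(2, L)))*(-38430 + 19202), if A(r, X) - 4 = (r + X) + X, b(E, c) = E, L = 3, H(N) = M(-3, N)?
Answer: -171379164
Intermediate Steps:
M(B, U) = -3 + B
H(N) = -6 (H(N) = -3 - 3 = -6)
n(C) = 35 + 42*C (n(C) = 35 - (-42)*C = 35 + 42*C)
A(r, X) = 4 + r + 2*X (A(r, X) = 4 + ((r + X) + X) = 4 + ((X + r) + X) = 4 + (r + 2*X) = 4 + r + 2*X)
(n(210) + A(50, b(2, L)))*(-38430 + 19202) = ((35 + 42*210) + (4 + 50 + 2*2))*(-38430 + 19202) = ((35 + 8820) + (4 + 50 + 4))*(-19228) = (8855 + 58)*(-19228) = 8913*(-19228) = -171379164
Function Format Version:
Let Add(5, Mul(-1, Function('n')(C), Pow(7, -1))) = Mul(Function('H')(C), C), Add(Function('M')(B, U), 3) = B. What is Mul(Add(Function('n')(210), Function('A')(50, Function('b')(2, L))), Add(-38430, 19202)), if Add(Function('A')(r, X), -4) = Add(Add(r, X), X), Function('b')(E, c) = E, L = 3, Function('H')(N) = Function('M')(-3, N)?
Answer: -171379164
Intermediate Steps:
Function('M')(B, U) = Add(-3, B)
Function('H')(N) = -6 (Function('H')(N) = Add(-3, -3) = -6)
Function('n')(C) = Add(35, Mul(42, C)) (Function('n')(C) = Add(35, Mul(-7, Mul(-6, C))) = Add(35, Mul(42, C)))
Function('A')(r, X) = Add(4, r, Mul(2, X)) (Function('A')(r, X) = Add(4, Add(Add(r, X), X)) = Add(4, Add(Add(X, r), X)) = Add(4, Add(r, Mul(2, X))) = Add(4, r, Mul(2, X)))
Mul(Add(Function('n')(210), Function('A')(50, Function('b')(2, L))), Add(-38430, 19202)) = Mul(Add(Add(35, Mul(42, 210)), Add(4, 50, Mul(2, 2))), Add(-38430, 19202)) = Mul(Add(Add(35, 8820), Add(4, 50, 4)), -19228) = Mul(Add(8855, 58), -19228) = Mul(8913, -19228) = -171379164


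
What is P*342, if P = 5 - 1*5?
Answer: 0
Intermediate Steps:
P = 0 (P = 5 - 5 = 0)
P*342 = 0*342 = 0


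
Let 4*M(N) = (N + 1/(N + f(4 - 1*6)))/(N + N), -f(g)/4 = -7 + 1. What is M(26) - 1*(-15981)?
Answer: 166203701/10400 ≈ 15981.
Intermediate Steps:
f(g) = 24 (f(g) = -4*(-7 + 1) = -4*(-6) = 24)
M(N) = (N + 1/(24 + N))/(8*N) (M(N) = ((N + 1/(N + 24))/(N + N))/4 = ((N + 1/(24 + N))/((2*N)))/4 = ((N + 1/(24 + N))*(1/(2*N)))/4 = ((N + 1/(24 + N))/(2*N))/4 = (N + 1/(24 + N))/(8*N))
M(26) - 1*(-15981) = (⅛)*(1 + 26² + 24*26)/(26*(24 + 26)) - 1*(-15981) = (⅛)*(1/26)*(1 + 676 + 624)/50 + 15981 = (⅛)*(1/26)*(1/50)*1301 + 15981 = 1301/10400 + 15981 = 166203701/10400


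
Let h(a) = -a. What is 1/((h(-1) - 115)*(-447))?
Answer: 1/50958 ≈ 1.9624e-5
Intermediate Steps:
1/((h(-1) - 115)*(-447)) = 1/(-1*(-1) - 115*(-447)) = -1/447/(1 - 115) = -1/447/(-114) = -1/114*(-1/447) = 1/50958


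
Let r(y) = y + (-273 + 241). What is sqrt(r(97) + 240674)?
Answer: sqrt(240739) ≈ 490.65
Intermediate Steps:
r(y) = -32 + y (r(y) = y - 32 = -32 + y)
sqrt(r(97) + 240674) = sqrt((-32 + 97) + 240674) = sqrt(65 + 240674) = sqrt(240739)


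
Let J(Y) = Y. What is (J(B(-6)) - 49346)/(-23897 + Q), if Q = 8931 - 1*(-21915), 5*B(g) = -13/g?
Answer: -1480367/208470 ≈ -7.1011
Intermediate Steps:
B(g) = -13/(5*g) (B(g) = (-13/g)/5 = -13/(5*g))
Q = 30846 (Q = 8931 + 21915 = 30846)
(J(B(-6)) - 49346)/(-23897 + Q) = (-13/5/(-6) - 49346)/(-23897 + 30846) = (-13/5*(-⅙) - 49346)/6949 = (13/30 - 49346)*(1/6949) = -1480367/30*1/6949 = -1480367/208470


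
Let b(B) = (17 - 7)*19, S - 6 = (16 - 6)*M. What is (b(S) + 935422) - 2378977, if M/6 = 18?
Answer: -1443365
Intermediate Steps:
M = 108 (M = 6*18 = 108)
S = 1086 (S = 6 + (16 - 6)*108 = 6 + 10*108 = 6 + 1080 = 1086)
b(B) = 190 (b(B) = 10*19 = 190)
(b(S) + 935422) - 2378977 = (190 + 935422) - 2378977 = 935612 - 2378977 = -1443365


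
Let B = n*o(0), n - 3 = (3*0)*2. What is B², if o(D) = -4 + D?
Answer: 144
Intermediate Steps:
n = 3 (n = 3 + (3*0)*2 = 3 + 0*2 = 3 + 0 = 3)
B = -12 (B = 3*(-4 + 0) = 3*(-4) = -12)
B² = (-12)² = 144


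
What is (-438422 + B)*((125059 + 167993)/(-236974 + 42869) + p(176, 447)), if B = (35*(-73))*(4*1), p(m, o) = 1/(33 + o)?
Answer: 6302112532891/9317040 ≈ 6.7641e+5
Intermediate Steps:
B = -10220 (B = -2555*4 = -10220)
(-438422 + B)*((125059 + 167993)/(-236974 + 42869) + p(176, 447)) = (-438422 - 10220)*((125059 + 167993)/(-236974 + 42869) + 1/(33 + 447)) = -448642*(293052/(-194105) + 1/480) = -448642*(293052*(-1/194105) + 1/480) = -448642*(-293052/194105 + 1/480) = -448642*(-28094171/18634080) = 6302112532891/9317040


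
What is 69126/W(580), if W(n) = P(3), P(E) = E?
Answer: 23042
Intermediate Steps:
W(n) = 3
69126/W(580) = 69126/3 = 69126*(⅓) = 23042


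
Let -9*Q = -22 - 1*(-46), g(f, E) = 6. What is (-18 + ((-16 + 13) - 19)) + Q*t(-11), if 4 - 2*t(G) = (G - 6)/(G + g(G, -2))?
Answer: -204/5 ≈ -40.800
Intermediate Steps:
t(G) = 2 - (-6 + G)/(2*(6 + G)) (t(G) = 2 - (G - 6)/(2*(G + 6)) = 2 - (-6 + G)/(2*(6 + G)))
Q = -8/3 (Q = -(-22 - 1*(-46))/9 = -(-22 + 46)/9 = -⅑*24 = -8/3 ≈ -2.6667)
(-18 + ((-16 + 13) - 19)) + Q*t(-11) = (-18 + ((-16 + 13) - 19)) - 4*(10 - 11)/(6 - 11) = (-18 + (-3 - 19)) - 4*(-1)/(-5) = (-18 - 22) - 4*(-1)*(-1)/5 = -40 - 8/3*3/10 = -40 - ⅘ = -204/5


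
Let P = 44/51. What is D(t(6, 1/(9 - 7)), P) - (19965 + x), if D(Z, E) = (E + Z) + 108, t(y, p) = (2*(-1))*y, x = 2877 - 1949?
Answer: -1060603/51 ≈ -20796.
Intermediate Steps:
x = 928
t(y, p) = -2*y
P = 44/51 (P = 44*(1/51) = 44/51 ≈ 0.86275)
D(Z, E) = 108 + E + Z
D(t(6, 1/(9 - 7)), P) - (19965 + x) = (108 + 44/51 - 2*6) - (19965 + 928) = (108 + 44/51 - 12) - 1*20893 = 4940/51 - 20893 = -1060603/51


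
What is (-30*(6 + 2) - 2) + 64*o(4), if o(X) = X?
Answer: 14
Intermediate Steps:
(-30*(6 + 2) - 2) + 64*o(4) = (-30*(6 + 2) - 2) + 64*4 = (-30*8 - 2) + 256 = (-6*40 - 2) + 256 = (-240 - 2) + 256 = -242 + 256 = 14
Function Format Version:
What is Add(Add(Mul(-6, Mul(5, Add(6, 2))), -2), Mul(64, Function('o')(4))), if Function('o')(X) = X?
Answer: 14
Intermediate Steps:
Add(Add(Mul(-6, Mul(5, Add(6, 2))), -2), Mul(64, Function('o')(4))) = Add(Add(Mul(-6, Mul(5, Add(6, 2))), -2), Mul(64, 4)) = Add(Add(Mul(-6, Mul(5, 8)), -2), 256) = Add(Add(Mul(-6, 40), -2), 256) = Add(Add(-240, -2), 256) = Add(-242, 256) = 14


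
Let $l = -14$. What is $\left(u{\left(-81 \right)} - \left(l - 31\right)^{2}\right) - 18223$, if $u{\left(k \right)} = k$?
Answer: $-20329$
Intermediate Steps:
$\left(u{\left(-81 \right)} - \left(l - 31\right)^{2}\right) - 18223 = \left(-81 - \left(-14 - 31\right)^{2}\right) - 18223 = \left(-81 - \left(-45\right)^{2}\right) - 18223 = \left(-81 - 2025\right) - 18223 = -2106 - 18223 = -20329$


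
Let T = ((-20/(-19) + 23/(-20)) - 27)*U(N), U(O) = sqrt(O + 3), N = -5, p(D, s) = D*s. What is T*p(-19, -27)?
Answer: -278019*I*sqrt(2)/20 ≈ -19659.0*I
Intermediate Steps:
U(O) = sqrt(3 + O)
T = -10297*I*sqrt(2)/380 (T = ((-20/(-19) + 23/(-20)) - 27)*sqrt(3 - 5) = ((-20*(-1/19) + 23*(-1/20)) - 27)*sqrt(-2) = ((20/19 - 23/20) - 27)*(I*sqrt(2)) = (-37/380 - 27)*(I*sqrt(2)) = -10297*I*sqrt(2)/380 ≈ -38.321*I)
T*p(-19, -27) = (-10297*I*sqrt(2)/380)*(-19*(-27)) = -10297*I*sqrt(2)/380*513 = -278019*I*sqrt(2)/20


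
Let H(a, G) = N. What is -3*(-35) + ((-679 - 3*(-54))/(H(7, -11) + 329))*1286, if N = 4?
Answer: -629897/333 ≈ -1891.6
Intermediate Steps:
H(a, G) = 4
-3*(-35) + ((-679 - 3*(-54))/(H(7, -11) + 329))*1286 = -3*(-35) + ((-679 - 3*(-54))/(4 + 329))*1286 = 105 + ((-679 + 162)/333)*1286 = 105 - 517*1/333*1286 = 105 - 517/333*1286 = 105 - 664862/333 = -629897/333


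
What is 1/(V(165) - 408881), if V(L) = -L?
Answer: -1/409046 ≈ -2.4447e-6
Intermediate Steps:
1/(V(165) - 408881) = 1/(-1*165 - 408881) = 1/(-165 - 408881) = 1/(-409046) = -1/409046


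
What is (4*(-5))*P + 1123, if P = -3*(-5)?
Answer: 823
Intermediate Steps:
P = 15
(4*(-5))*P + 1123 = (4*(-5))*15 + 1123 = -20*15 + 1123 = -300 + 1123 = 823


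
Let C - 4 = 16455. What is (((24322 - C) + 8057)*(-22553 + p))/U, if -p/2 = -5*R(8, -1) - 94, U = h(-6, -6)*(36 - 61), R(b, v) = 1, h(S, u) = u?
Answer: -7117832/3 ≈ -2.3726e+6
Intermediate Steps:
C = 16459 (C = 4 + 16455 = 16459)
U = 150 (U = -6*(36 - 61) = -6*(-25) = 150)
p = 198 (p = -2*(-5*1 - 94) = -2*(-5 - 94) = -2*(-99) = 198)
(((24322 - C) + 8057)*(-22553 + p))/U = (((24322 - 1*16459) + 8057)*(-22553 + 198))/150 = (((24322 - 16459) + 8057)*(-22355))*(1/150) = ((7863 + 8057)*(-22355))*(1/150) = (15920*(-22355))*(1/150) = -355891600*1/150 = -7117832/3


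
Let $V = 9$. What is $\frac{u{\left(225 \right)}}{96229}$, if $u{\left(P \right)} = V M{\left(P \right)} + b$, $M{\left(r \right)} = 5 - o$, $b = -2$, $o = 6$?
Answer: $- \frac{11}{96229} \approx -0.00011431$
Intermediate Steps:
$M{\left(r \right)} = -1$ ($M{\left(r \right)} = 5 - 6 = -1$)
$u{\left(P \right)} = -11$ ($u{\left(P \right)} = 9 \left(-1\right) - 2 = -9 - 2 = -11$)
$\frac{u{\left(225 \right)}}{96229} = - \frac{11}{96229}$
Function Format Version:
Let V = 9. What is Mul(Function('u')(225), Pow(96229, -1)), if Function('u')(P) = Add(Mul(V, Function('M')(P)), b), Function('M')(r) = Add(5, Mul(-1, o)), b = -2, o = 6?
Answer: Rational(-11, 96229) ≈ -0.00011431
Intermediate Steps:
Function('M')(r) = -1 (Function('M')(r) = Add(5, Mul(-1, 6)) = Add(5, -6) = -1)
Function('u')(P) = -11 (Function('u')(P) = Add(Mul(9, -1), -2) = Add(-9, -2) = -11)
Mul(Function('u')(225), Pow(96229, -1)) = Mul(-11, Pow(96229, -1)) = Mul(-11, Rational(1, 96229)) = Rational(-11, 96229)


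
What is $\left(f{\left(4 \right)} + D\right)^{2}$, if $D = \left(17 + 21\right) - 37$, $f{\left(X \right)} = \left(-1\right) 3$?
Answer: $4$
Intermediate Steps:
$f{\left(X \right)} = -3$
$D = 1$ ($D = 38 - 37 = 1$)
$\left(f{\left(4 \right)} + D\right)^{2} = \left(-3 + 1\right)^{2} = \left(-2\right)^{2} = 4$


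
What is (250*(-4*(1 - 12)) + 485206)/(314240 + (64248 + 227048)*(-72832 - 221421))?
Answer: -27567/4761911536 ≈ -5.7891e-6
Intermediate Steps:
(250*(-4*(1 - 12)) + 485206)/(314240 + (64248 + 227048)*(-72832 - 221421)) = (250*(-4*(-11)) + 485206)/(314240 + 291296*(-294253)) = (250*44 + 485206)/(314240 - 85714721888) = (11000 + 485206)/(-85714407648) = 496206*(-1/85714407648) = -27567/4761911536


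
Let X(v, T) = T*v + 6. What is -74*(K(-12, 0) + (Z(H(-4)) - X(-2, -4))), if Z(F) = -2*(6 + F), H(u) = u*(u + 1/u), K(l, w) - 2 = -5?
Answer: 4662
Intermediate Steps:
K(l, w) = -3 (K(l, w) = 2 - 5 = -3)
X(v, T) = 6 + T*v
H(u) = u*(u + 1/u)
Z(F) = -12 - 2*F
-74*(K(-12, 0) + (Z(H(-4)) - X(-2, -4))) = -74*(-3 + ((-12 - 2*(1 + (-4)²)) - (6 - 4*(-2)))) = -74*(-3 + ((-12 - 2*(1 + 16)) - (6 + 8))) = -74*(-3 + ((-12 - 2*17) - 1*14)) = -74*(-3 + ((-12 - 34) - 14)) = -74*(-3 + (-46 - 14)) = -74*(-3 - 60) = -74*(-63) = 4662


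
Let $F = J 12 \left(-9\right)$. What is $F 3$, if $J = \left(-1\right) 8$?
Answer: $2592$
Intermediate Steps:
$J = -8$
$F = 864$ ($F = \left(-8\right) 12 \left(-9\right) = \left(-96\right) \left(-9\right) = 864$)
$F 3 = 864 \cdot 3 = 2592$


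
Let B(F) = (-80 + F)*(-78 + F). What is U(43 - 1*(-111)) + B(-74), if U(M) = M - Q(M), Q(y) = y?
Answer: 23408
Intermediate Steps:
U(M) = 0 (U(M) = M - M = 0)
U(43 - 1*(-111)) + B(-74) = 0 + (6240 + (-74)² - 158*(-74)) = 0 + (6240 + 5476 + 11692) = 0 + 23408 = 23408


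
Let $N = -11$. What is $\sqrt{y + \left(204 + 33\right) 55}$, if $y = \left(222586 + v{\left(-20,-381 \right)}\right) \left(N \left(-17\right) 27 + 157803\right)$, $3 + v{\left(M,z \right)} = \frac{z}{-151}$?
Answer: $\frac{3 \sqrt{91833587940107}}{151} \approx 1.9039 \cdot 10^{5}$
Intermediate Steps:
$v{\left(M,z \right)} = -3 - \frac{z}{151}$ ($v{\left(M,z \right)} = -3 + \frac{z}{-151} = -3 + z \left(- \frac{1}{151}\right) = -3 - \frac{z}{151}$)
$y = \frac{5473523140728}{151}$ ($y = \left(222586 - \frac{72}{151}\right) \left(\left(-11\right) \left(-17\right) 27 + 157803\right) = \left(222586 + \left(-3 + \frac{381}{151}\right)\right) \left(187 \cdot 27 + 157803\right) = \left(222586 - \frac{72}{151}\right) \left(5049 + 157803\right) = \frac{33610414}{151} \cdot 162852 = \frac{5473523140728}{151} \approx 3.6248 \cdot 10^{10}$)
$\sqrt{y + \left(204 + 33\right) 55} = \sqrt{\frac{5473523140728}{151} + \left(204 + 33\right) 55} = \sqrt{\frac{5473523140728}{151} + 237 \cdot 55} = \sqrt{\frac{5473523140728}{151} + 13035} = \sqrt{\frac{5473525109013}{151}} = \frac{3 \sqrt{91833587940107}}{151}$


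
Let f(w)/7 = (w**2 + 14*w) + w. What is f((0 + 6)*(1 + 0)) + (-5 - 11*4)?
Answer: 833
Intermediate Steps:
f(w) = 7*w**2 + 105*w (f(w) = 7*((w**2 + 14*w) + w) = 7*(w**2 + 15*w) = 7*w**2 + 105*w)
f((0 + 6)*(1 + 0)) + (-5 - 11*4) = 7*((0 + 6)*(1 + 0))*(15 + (0 + 6)*(1 + 0)) + (-5 - 11*4) = 7*(6*1)*(15 + 6*1) + (-5 - 44) = 7*6*(15 + 6) - 49 = 7*6*21 - 49 = 882 - 49 = 833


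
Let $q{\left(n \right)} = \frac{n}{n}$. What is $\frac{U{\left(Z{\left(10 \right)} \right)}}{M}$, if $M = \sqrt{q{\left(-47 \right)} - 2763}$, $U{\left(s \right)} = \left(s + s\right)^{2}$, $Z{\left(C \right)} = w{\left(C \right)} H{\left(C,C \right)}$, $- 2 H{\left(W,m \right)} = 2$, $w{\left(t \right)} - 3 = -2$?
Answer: $- \frac{2 i \sqrt{2762}}{1381} \approx - 0.076111 i$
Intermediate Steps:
$w{\left(t \right)} = 1$ ($w{\left(t \right)} = 3 - 2 = 1$)
$H{\left(W,m \right)} = -1$ ($H{\left(W,m \right)} = \left(- \frac{1}{2}\right) 2 = -1$)
$Z{\left(C \right)} = -1$ ($Z{\left(C \right)} = 1 \left(-1\right) = -1$)
$U{\left(s \right)} = 4 s^{2}$ ($U{\left(s \right)} = \left(2 s\right)^{2} = 4 s^{2}$)
$q{\left(n \right)} = 1$
$M = i \sqrt{2762}$ ($M = \sqrt{1 - 2763} = \sqrt{-2762} = i \sqrt{2762} \approx 52.555 i$)
$\frac{U{\left(Z{\left(10 \right)} \right)}}{M} = \frac{4 \left(-1\right)^{2}}{i \sqrt{2762}} = 4 \cdot 1 \left(- \frac{i \sqrt{2762}}{2762}\right) = 4 \left(- \frac{i \sqrt{2762}}{2762}\right) = - \frac{2 i \sqrt{2762}}{1381}$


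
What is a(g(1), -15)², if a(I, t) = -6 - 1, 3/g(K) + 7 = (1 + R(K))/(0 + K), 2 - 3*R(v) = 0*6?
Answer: 49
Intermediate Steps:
R(v) = ⅔ (R(v) = ⅔ - 0*6 = ⅔ - ⅓*0 = ⅔ + 0 = ⅔)
g(K) = 3/(-7 + 5/(3*K)) (g(K) = 3/(-7 + (1 + ⅔)/(0 + K)) = 3/(-7 + 5/(3*K)))
a(I, t) = -7
a(g(1), -15)² = (-7)² = 49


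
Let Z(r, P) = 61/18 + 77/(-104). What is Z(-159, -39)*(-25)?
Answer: -61975/936 ≈ -66.213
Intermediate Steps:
Z(r, P) = 2479/936 (Z(r, P) = 61*(1/18) + 77*(-1/104) = 61/18 - 77/104 = 2479/936)
Z(-159, -39)*(-25) = (2479/936)*(-25) = -61975/936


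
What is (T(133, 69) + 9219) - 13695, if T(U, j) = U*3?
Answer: -4077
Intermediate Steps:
T(U, j) = 3*U
(T(133, 69) + 9219) - 13695 = (3*133 + 9219) - 13695 = (399 + 9219) - 13695 = 9618 - 13695 = -4077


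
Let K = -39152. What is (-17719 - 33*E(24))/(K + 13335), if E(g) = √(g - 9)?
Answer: 17719/25817 + 3*√15/2347 ≈ 0.69128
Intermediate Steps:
E(g) = √(-9 + g)
(-17719 - 33*E(24))/(K + 13335) = (-17719 - 33*√(-9 + 24))/(-39152 + 13335) = (-17719 - 33*√15)/(-25817) = (-17719 - 33*√15)*(-1/25817) = 17719/25817 + 3*√15/2347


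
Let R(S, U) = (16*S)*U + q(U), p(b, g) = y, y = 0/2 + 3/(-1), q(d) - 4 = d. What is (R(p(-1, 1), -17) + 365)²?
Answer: 1364224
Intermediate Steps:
q(d) = 4 + d
y = -3 (y = 0*(½) + 3*(-1) = 0 - 3 = -3)
p(b, g) = -3
R(S, U) = 4 + U + 16*S*U (R(S, U) = (16*S)*U + (4 + U) = 16*S*U + (4 + U) = 4 + U + 16*S*U)
(R(p(-1, 1), -17) + 365)² = ((4 - 17 + 16*(-3)*(-17)) + 365)² = ((4 - 17 + 816) + 365)² = (803 + 365)² = 1168² = 1364224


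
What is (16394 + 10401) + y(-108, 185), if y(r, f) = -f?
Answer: 26610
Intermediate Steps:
(16394 + 10401) + y(-108, 185) = (16394 + 10401) - 1*185 = 26795 - 185 = 26610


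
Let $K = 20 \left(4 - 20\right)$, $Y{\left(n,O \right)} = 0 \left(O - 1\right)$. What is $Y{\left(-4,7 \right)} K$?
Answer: $0$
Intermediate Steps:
$Y{\left(n,O \right)} = 0$ ($Y{\left(n,O \right)} = 0 \left(-1 + O\right) = 0$)
$K = -320$ ($K = 20 \left(-16\right) = -320$)
$Y{\left(-4,7 \right)} K = 0 \left(-320\right) = 0$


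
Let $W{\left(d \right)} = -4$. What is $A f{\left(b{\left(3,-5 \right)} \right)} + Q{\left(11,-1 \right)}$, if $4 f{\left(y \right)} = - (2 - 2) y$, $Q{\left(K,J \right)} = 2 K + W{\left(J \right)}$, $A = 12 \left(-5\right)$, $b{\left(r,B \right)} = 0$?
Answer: $18$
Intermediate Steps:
$A = -60$
$Q{\left(K,J \right)} = -4 + 2 K$ ($Q{\left(K,J \right)} = 2 K - 4 = -4 + 2 K$)
$f{\left(y \right)} = 0$ ($f{\left(y \right)} = \frac{- (2 - 2) y}{4} = \frac{\left(-1\right) 0 y}{4} = \frac{0 y}{4} = \frac{1}{4} \cdot 0 = 0$)
$A f{\left(b{\left(3,-5 \right)} \right)} + Q{\left(11,-1 \right)} = \left(-60\right) 0 + \left(-4 + 2 \cdot 11\right) = 0 + \left(-4 + 22\right) = 0 + 18 = 18$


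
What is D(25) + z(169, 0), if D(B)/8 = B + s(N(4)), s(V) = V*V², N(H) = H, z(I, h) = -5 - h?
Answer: 707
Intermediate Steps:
s(V) = V³
D(B) = 512 + 8*B (D(B) = 8*(B + 4³) = 8*(B + 64) = 8*(64 + B) = 512 + 8*B)
D(25) + z(169, 0) = (512 + 8*25) + (-5 - 1*0) = (512 + 200) + (-5 + 0) = 712 - 5 = 707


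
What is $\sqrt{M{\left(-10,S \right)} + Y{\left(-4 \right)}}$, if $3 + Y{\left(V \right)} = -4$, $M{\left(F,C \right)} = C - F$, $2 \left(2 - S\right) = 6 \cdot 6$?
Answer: $i \sqrt{13} \approx 3.6056 i$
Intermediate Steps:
$S = -16$ ($S = 2 - \frac{6 \cdot 6}{2} = 2 - 18 = -16$)
$Y{\left(V \right)} = -7$ ($Y{\left(V \right)} = -3 - 4 = -7$)
$\sqrt{M{\left(-10,S \right)} + Y{\left(-4 \right)}} = \sqrt{\left(-16 - -10\right) - 7} = \sqrt{\left(-16 + 10\right) - 7} = \sqrt{-6 - 7} = \sqrt{-13} = i \sqrt{13}$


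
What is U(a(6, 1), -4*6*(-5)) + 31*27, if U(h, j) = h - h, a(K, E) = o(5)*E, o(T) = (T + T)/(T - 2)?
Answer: 837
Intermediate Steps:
o(T) = 2*T/(-2 + T) (o(T) = (2*T)/(-2 + T) = 2*T/(-2 + T))
a(K, E) = 10*E/3 (a(K, E) = (2*5/(-2 + 5))*E = (2*5/3)*E = (2*5*(⅓))*E = 10*E/3)
U(h, j) = 0
U(a(6, 1), -4*6*(-5)) + 31*27 = 0 + 31*27 = 0 + 837 = 837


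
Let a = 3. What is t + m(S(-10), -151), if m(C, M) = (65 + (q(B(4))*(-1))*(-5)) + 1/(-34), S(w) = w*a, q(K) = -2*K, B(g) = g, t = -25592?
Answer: -869279/34 ≈ -25567.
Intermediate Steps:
S(w) = 3*w (S(w) = w*3 = 3*w)
m(C, M) = 849/34 (m(C, M) = (65 + (-2*4*(-1))*(-5)) + 1/(-34) = (65 - 8*(-1)*(-5)) - 1/34 = (65 + 8*(-5)) - 1/34 = (65 - 40) - 1/34 = 25 - 1/34 = 849/34)
t + m(S(-10), -151) = -25592 + 849/34 = -869279/34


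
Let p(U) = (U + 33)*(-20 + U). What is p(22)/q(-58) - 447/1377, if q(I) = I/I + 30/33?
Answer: 184087/3213 ≈ 57.294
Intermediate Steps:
q(I) = 21/11 (q(I) = 1 + 30*(1/33) = 1 + 10/11 = 21/11)
p(U) = (-20 + U)*(33 + U) (p(U) = (33 + U)*(-20 + U) = (-20 + U)*(33 + U))
p(22)/q(-58) - 447/1377 = (-660 + 22**2 + 13*22)/(21/11) - 447/1377 = (-660 + 484 + 286)*(11/21) - 447*1/1377 = 110*(11/21) - 149/459 = 1210/21 - 149/459 = 184087/3213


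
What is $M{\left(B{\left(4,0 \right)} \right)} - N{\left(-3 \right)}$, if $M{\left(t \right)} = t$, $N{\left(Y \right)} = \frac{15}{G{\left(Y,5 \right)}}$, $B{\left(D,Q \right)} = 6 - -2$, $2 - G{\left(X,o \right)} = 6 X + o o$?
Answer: $11$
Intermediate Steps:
$G{\left(X,o \right)} = 2 - o^{2} - 6 X$ ($G{\left(X,o \right)} = 2 - \left(6 X + o o\right) = 2 - \left(6 X + o^{2}\right) = 2 - \left(o^{2} + 6 X\right) = 2 - o^{2} - 6 X$)
$B{\left(D,Q \right)} = 8$ ($B{\left(D,Q \right)} = 6 + 2 = 8$)
$N{\left(Y \right)} = \frac{15}{-23 - 6 Y}$ ($N{\left(Y \right)} = \frac{15}{2 - 5^{2} - 6 Y} = \frac{15}{2 - 25 - 6 Y} = \frac{15}{-23 - 6 Y}$)
$M{\left(B{\left(4,0 \right)} \right)} - N{\left(-3 \right)} = 8 - - \frac{15}{23 + 6 \left(-3\right)} = 8 - - \frac{15}{23 - 18} = 8 - - \frac{15}{5} = 8 - \left(-15\right) \frac{1}{5} = 8 - -3 = 8 + 3 = 11$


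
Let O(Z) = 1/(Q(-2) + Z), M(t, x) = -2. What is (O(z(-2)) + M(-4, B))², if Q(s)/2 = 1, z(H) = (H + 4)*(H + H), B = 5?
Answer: 169/36 ≈ 4.6944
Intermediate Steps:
z(H) = 2*H*(4 + H) (z(H) = (4 + H)*(2*H) = 2*H*(4 + H))
Q(s) = 2 (Q(s) = 2*1 = 2)
O(Z) = 1/(2 + Z)
(O(z(-2)) + M(-4, B))² = (1/(2 + 2*(-2)*(4 - 2)) - 2)² = (1/(2 + 2*(-2)*2) - 2)² = (1/(2 - 8) - 2)² = (1/(-6) - 2)² = (-⅙ - 2)² = (-13/6)² = 169/36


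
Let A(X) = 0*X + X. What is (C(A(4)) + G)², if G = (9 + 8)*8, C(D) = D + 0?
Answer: 19600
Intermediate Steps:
A(X) = X (A(X) = 0 + X = X)
C(D) = D
G = 136 (G = 17*8 = 136)
(C(A(4)) + G)² = (4 + 136)² = 140² = 19600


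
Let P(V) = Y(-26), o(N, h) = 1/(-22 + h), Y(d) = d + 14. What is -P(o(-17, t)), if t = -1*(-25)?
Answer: 12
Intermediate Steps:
t = 25
Y(d) = 14 + d
P(V) = -12 (P(V) = 14 - 26 = -12)
-P(o(-17, t)) = -1*(-12) = 12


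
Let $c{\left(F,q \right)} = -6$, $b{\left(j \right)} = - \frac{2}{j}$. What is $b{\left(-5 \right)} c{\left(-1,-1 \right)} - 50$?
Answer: $- \frac{262}{5} \approx -52.4$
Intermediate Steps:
$b{\left(-5 \right)} c{\left(-1,-1 \right)} - 50 = - \frac{2}{-5} \left(-6\right) - 50 = \left(-2\right) \left(- \frac{1}{5}\right) \left(-6\right) - 50 = \frac{2}{5} \left(-6\right) - 50 = - \frac{12}{5} - 50 = - \frac{262}{5}$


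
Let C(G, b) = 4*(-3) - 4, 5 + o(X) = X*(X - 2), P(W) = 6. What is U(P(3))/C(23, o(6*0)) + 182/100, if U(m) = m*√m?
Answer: 91/50 - 3*√6/8 ≈ 0.90144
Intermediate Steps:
o(X) = -5 + X*(-2 + X) (o(X) = -5 + X*(X - 2) = -5 + X*(-2 + X))
U(m) = m^(3/2)
C(G, b) = -16 (C(G, b) = -12 - 4 = -16)
U(P(3))/C(23, o(6*0)) + 182/100 = 6^(3/2)/(-16) + 182/100 = (6*√6)*(-1/16) + 182*(1/100) = -3*√6/8 + 91/50 = 91/50 - 3*√6/8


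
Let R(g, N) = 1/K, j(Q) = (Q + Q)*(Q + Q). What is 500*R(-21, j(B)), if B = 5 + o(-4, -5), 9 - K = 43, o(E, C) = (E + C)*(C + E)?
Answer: -250/17 ≈ -14.706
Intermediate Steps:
o(E, C) = (C + E)**2 (o(E, C) = (C + E)*(C + E) = (C + E)**2)
K = -34 (K = 9 - 1*43 = 9 - 43 = -34)
B = 86 (B = 5 + (-5 - 4)**2 = 5 + (-9)**2 = 5 + 81 = 86)
j(Q) = 4*Q**2 (j(Q) = (2*Q)*(2*Q) = 4*Q**2)
R(g, N) = -1/34 (R(g, N) = 1/(-34) = -1/34)
500*R(-21, j(B)) = 500*(-1/34) = -250/17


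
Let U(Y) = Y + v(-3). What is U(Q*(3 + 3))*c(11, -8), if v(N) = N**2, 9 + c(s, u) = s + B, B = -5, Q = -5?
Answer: 63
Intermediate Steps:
c(s, u) = -14 + s (c(s, u) = -9 + (s - 5) = -9 + (-5 + s) = -14 + s)
U(Y) = 9 + Y (U(Y) = Y + (-3)**2 = Y + 9 = 9 + Y)
U(Q*(3 + 3))*c(11, -8) = (9 - 5*(3 + 3))*(-14 + 11) = (9 - 5*6)*(-3) = (9 - 30)*(-3) = -21*(-3) = 63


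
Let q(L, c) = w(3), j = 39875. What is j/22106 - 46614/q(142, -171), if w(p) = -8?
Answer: 257692021/44212 ≈ 5828.6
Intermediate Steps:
q(L, c) = -8
j/22106 - 46614/q(142, -171) = 39875/22106 - 46614/(-8) = 39875*(1/22106) - 46614*(-1/8) = 39875/22106 + 23307/4 = 257692021/44212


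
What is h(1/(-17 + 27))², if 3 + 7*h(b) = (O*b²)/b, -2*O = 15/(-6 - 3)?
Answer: 25/144 ≈ 0.17361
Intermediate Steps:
O = ⅚ (O = -15/(2*(-6 - 3)) = -15/(2*(-9)) = -15*(-1)/(2*9) = -½*(-5/3) = ⅚ ≈ 0.83333)
h(b) = -3/7 + 5*b/42 (h(b) = -3/7 + ((5*b²/6)/b)/7 = -3/7 + (5*b/6)/7 = -3/7 + 5*b/42)
h(1/(-17 + 27))² = (-3/7 + 5/(42*(-17 + 27)))² = (-3/7 + (5/42)/10)² = (-3/7 + (5/42)*(⅒))² = (-3/7 + 1/84)² = (-5/12)² = 25/144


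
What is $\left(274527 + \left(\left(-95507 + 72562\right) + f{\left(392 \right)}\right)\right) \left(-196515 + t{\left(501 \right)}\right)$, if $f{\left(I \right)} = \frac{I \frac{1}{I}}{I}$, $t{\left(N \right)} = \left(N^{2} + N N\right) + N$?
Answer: $\frac{7544145232065}{98} \approx 7.6981 \cdot 10^{10}$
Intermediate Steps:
$t{\left(N \right)} = N + 2 N^{2}$ ($t{\left(N \right)} = \left(N^{2} + N^{2}\right) + N = 2 N^{2} + N = N + 2 N^{2}$)
$f{\left(I \right)} = \frac{1}{I}$ ($f{\left(I \right)} = 1 \frac{1}{I} = \frac{1}{I}$)
$\left(274527 + \left(\left(-95507 + 72562\right) + f{\left(392 \right)}\right)\right) \left(-196515 + t{\left(501 \right)}\right) = \left(274527 + \left(\left(-95507 + 72562\right) + \frac{1}{392}\right)\right) \left(-196515 + 501 \left(1 + 2 \cdot 501\right)\right) = \left(274527 + \left(-22945 + \frac{1}{392}\right)\right) \left(-196515 + 501 \left(1 + 1002\right)\right) = \left(274527 - \frac{8994439}{392}\right) \left(-196515 + 501 \cdot 1003\right) = \frac{98620145 \left(-196515 + 502503\right)}{392} = \frac{98620145}{392} \cdot 305988 = \frac{7544145232065}{98}$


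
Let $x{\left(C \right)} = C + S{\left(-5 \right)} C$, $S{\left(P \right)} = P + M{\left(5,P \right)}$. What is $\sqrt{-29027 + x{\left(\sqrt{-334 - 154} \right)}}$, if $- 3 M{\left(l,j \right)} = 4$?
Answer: $\frac{\sqrt{-261243 - 96 i \sqrt{122}}}{3} \approx 0.34576 - 170.37 i$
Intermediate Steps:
$M{\left(l,j \right)} = - \frac{4}{3}$ ($M{\left(l,j \right)} = \left(- \frac{1}{3}\right) 4 = - \frac{4}{3}$)
$S{\left(P \right)} = - \frac{4}{3} + P$ ($S{\left(P \right)} = P - \frac{4}{3} = - \frac{4}{3} + P$)
$x{\left(C \right)} = - \frac{16 C}{3}$ ($x{\left(C \right)} = C + \left(- \frac{4}{3} - 5\right) C = C - \frac{19 C}{3} = - \frac{16 C}{3}$)
$\sqrt{-29027 + x{\left(\sqrt{-334 - 154} \right)}} = \sqrt{-29027 - \frac{16 \sqrt{-334 - 154}}{3}} = \sqrt{-29027 - \frac{16 \sqrt{-488}}{3}} = \sqrt{-29027 - \frac{16 \cdot 2 i \sqrt{122}}{3}} = \sqrt{-29027 - \frac{32 i \sqrt{122}}{3}}$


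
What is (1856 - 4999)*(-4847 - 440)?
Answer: 16617041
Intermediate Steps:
(1856 - 4999)*(-4847 - 440) = -3143*(-5287) = 16617041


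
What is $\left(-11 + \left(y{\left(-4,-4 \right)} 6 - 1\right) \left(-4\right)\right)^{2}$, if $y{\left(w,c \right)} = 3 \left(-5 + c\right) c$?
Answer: $6754801$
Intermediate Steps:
$y{\left(w,c \right)} = c \left(-15 + 3 c\right)$ ($y{\left(w,c \right)} = \left(-15 + 3 c\right) c = c \left(-15 + 3 c\right)$)
$\left(-11 + \left(y{\left(-4,-4 \right)} 6 - 1\right) \left(-4\right)\right)^{2} = \left(-11 + \left(3 \left(-4\right) \left(-5 - 4\right) 6 - 1\right) \left(-4\right)\right)^{2} = \left(-11 + \left(3 \left(-4\right) \left(-9\right) 6 - 1\right) \left(-4\right)\right)^{2} = \left(-11 + \left(108 \cdot 6 - 1\right) \left(-4\right)\right)^{2} = \left(-11 + \left(648 - 1\right) \left(-4\right)\right)^{2} = \left(-11 + 647 \left(-4\right)\right)^{2} = \left(-11 - 2588\right)^{2} = \left(-2599\right)^{2} = 6754801$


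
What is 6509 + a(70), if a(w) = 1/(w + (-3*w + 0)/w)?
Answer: 436104/67 ≈ 6509.0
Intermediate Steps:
a(w) = 1/(-3 + w) (a(w) = 1/(w + (-3*w)/w) = 1/(w - 3) = 1/(-3 + w))
6509 + a(70) = 6509 + 1/(-3 + 70) = 6509 + 1/67 = 436104/67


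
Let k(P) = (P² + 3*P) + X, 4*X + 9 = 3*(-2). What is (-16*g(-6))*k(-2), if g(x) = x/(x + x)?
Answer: 46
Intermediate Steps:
X = -15/4 (X = -9/4 + (3*(-2))/4 = -9/4 + (¼)*(-6) = -9/4 - 3/2 = -15/4 ≈ -3.7500)
k(P) = -15/4 + P² + 3*P (k(P) = (P² + 3*P) - 15/4 = -15/4 + P² + 3*P)
g(x) = ½ (g(x) = x/((2*x)) = (1/(2*x))*x = ½)
(-16*g(-6))*k(-2) = (-16*½)*(-15/4 + (-2)² + 3*(-2)) = -8*(-15/4 + 4 - 6) = -8*(-23/4) = 46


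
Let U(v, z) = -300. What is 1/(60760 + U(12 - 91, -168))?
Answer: 1/60460 ≈ 1.6540e-5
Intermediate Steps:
1/(60760 + U(12 - 91, -168)) = 1/(60760 - 300) = 1/60460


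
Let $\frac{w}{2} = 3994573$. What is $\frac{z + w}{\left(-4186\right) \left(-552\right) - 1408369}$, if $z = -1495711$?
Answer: $\frac{6493435}{902303} \approx 7.1965$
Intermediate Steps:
$w = 7989146$ ($w = 2 \cdot 3994573 = 7989146$)
$\frac{z + w}{\left(-4186\right) \left(-552\right) - 1408369} = \frac{-1495711 + 7989146}{\left(-4186\right) \left(-552\right) - 1408369} = \frac{6493435}{2310672 - 1408369} = \frac{6493435}{902303}$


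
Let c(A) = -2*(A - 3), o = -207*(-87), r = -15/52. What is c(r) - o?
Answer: -468063/26 ≈ -18002.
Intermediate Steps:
r = -15/52 (r = -15*1/52 = -15/52 ≈ -0.28846)
o = 18009
c(A) = 6 - 2*A (c(A) = -2*(-3 + A) = -(-6 + 2*A) = 6 - 2*A)
c(r) - o = (6 - 2*(-15/52)) - 1*18009 = (6 + 15/26) - 18009 = 171/26 - 18009 = -468063/26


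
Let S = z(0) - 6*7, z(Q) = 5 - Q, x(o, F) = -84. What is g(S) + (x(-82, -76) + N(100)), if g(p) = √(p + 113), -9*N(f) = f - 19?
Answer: -93 + 2*√19 ≈ -84.282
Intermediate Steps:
N(f) = 19/9 - f/9 (N(f) = -(f - 19)/9 = -(-19 + f)/9 = 19/9 - f/9)
S = -37 (S = (5 - 1*0) - 6*7 = (5 + 0) - 42 = 5 - 42 = -37)
g(p) = √(113 + p)
g(S) + (x(-82, -76) + N(100)) = √(113 - 37) + (-84 + (19/9 - ⅑*100)) = √76 + (-84 + (19/9 - 100/9)) = 2*√19 + (-84 - 9) = 2*√19 - 93 = -93 + 2*√19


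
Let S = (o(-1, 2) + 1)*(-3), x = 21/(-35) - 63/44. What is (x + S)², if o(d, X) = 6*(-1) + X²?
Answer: 45369/48400 ≈ 0.93738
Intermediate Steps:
o(d, X) = -6 + X²
x = -447/220 (x = 21*(-1/35) - 63*1/44 = -⅗ - 63/44 = -447/220 ≈ -2.0318)
S = 3 (S = ((-6 + 2²) + 1)*(-3) = ((-6 + 4) + 1)*(-3) = (-2 + 1)*(-3) = -1*(-3) = 3)
(x + S)² = (-447/220 + 3)² = (213/220)² = 45369/48400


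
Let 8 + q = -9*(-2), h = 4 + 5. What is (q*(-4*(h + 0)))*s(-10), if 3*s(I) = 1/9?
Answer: -40/3 ≈ -13.333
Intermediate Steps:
h = 9
s(I) = 1/27 (s(I) = (1/3)/9 = (1/3)*(1/9) = 1/27)
q = 10 (q = -8 - 9*(-2) = -8 + 18 = 10)
(q*(-4*(h + 0)))*s(-10) = (10*(-4*(9 + 0)))*(1/27) = (10*(-4*9))*(1/27) = (10*(-36))*(1/27) = -360*1/27 = -40/3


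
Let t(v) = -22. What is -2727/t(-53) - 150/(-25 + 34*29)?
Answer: 2617347/21142 ≈ 123.80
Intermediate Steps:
-2727/t(-53) - 150/(-25 + 34*29) = -2727/(-22) - 150/(-25 + 34*29) = -2727*(-1/22) - 150/(-25 + 986) = 2727/22 - 150/961 = 2617347/21142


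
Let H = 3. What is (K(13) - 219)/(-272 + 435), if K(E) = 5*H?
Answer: -204/163 ≈ -1.2515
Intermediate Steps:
K(E) = 15 (K(E) = 5*3 = 15)
(K(13) - 219)/(-272 + 435) = (15 - 219)/(-272 + 435) = -204/163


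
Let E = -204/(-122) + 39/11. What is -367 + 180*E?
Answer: 383923/671 ≈ 572.17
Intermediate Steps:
E = 3501/671 (E = -204*(-1/122) + 39*(1/11) = 102/61 + 39/11 = 3501/671 ≈ 5.2176)
-367 + 180*E = -367 + 180*(3501/671) = -367 + 630180/671 = 383923/671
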